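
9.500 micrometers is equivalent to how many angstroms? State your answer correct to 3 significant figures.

95000 Å

1 μm = 10000.0 angstroms.
So 9.500 × 10000.0 ≈ 95000 Å.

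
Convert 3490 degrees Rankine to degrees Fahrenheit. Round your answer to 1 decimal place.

3030.3 °F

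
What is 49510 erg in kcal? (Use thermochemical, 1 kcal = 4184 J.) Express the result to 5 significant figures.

1 erg = 2.39006e-11 kcal.
49510 × 2.39006e-11 ≈ 1.1833e-6 kcal.

1.1833e-6 kcal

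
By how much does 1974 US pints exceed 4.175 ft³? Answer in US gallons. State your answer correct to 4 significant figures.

215.5 US gal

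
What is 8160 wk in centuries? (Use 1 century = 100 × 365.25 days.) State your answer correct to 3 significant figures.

1 wk = 0.000191650 centuries.
So 8160 × 0.000191650 ≈ 1.56 century.

1.56 century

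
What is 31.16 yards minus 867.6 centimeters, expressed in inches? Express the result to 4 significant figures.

31.16 yd = 1121.76 in and 867.6 cm = 341.575 in.
1121.76 − 341.575 ≈ 780.2 in.

780.2 in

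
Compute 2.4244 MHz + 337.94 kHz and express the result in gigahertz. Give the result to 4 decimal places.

2.4244 MHz = 0.00242440 GHz and 337.94 kHz = 0.000337940 GHz.
0.00242440 + 0.000337940 ≈ 0.0028 GHz.

0.0028 GHz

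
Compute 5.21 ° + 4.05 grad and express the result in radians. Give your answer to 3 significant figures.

5.21 ° = 0.0909317 rad and 4.05 grad = 0.0636173 rad.
0.0909317 + 0.0636173 ≈ 0.155 rad.

0.155 rad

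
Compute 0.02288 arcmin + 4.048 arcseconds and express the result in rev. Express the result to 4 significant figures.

4.183 × 10^-6 rev

0.02288 arcmin = 1.05926 × 10^-6 rev and 4.048 arcsec = 3.12346 × 10^-6 rev.
1.05926 × 10^-6 + 3.12346 × 10^-6 ≈ 4.183 × 10^-6 rev.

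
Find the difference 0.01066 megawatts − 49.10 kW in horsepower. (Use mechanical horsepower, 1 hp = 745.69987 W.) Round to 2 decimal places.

-51.55 horsepower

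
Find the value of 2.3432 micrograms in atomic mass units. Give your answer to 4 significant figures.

1.411 × 10^18 u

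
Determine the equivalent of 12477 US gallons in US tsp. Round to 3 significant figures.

1 US gallon = 768.000 US teaspoons.
12477 × 768.000 ≈ 9.58 × 10^6 US tsp.

9.58 × 10^6 US tsp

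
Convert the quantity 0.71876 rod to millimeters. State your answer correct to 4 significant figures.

3615 millimeters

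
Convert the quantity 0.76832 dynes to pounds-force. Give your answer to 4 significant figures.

1.727e-6 lbf

1 dyn = 2.24809e-6 lbf.
0.76832 × 2.24809e-6 ≈ 1.727e-6 lbf.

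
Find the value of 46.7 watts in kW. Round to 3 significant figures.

1 W = 0.00100000 kilowatts.
Then 46.7 × 0.00100000 ≈ 0.0467 kW.

0.0467 kW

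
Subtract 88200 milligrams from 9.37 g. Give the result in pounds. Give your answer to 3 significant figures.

9.37 g = 0.0206573 lb and 88200 mg = 0.194448 lb.
0.0206573 − 0.194448 ≈ -0.174 lb.

-0.174 lb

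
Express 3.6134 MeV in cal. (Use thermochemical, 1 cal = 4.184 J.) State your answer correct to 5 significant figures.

1.3837 × 10^-13 calories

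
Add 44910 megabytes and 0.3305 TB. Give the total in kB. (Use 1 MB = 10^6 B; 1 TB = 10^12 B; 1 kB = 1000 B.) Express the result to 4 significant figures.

3.754e+8 kilobytes

44910 MB = 4.49100e+7 kB and 0.3305 TB = 3.30500e+8 kB.
4.49100e+7 + 3.30500e+8 ≈ 3.754e+8 kB.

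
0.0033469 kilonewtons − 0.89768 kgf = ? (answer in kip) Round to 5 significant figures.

-0.0012266 kip

0.0033469 kN = 0.000752413 kip and 0.89768 kgf = 0.00197905 kip.
0.000752413 − 0.00197905 ≈ -0.0012266 kip.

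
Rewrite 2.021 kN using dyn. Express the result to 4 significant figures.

2.021e+8 dyn

1 kilonewton = 1.00000e+8 dyn.
2.021 × 1.00000e+8 ≈ 2.021e+8 dyn.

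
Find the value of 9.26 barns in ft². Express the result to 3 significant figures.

9.97e-27 ft²

1 barn = 1.07639e-27 square feet.
9.26 × 1.07639e-27 ≈ 9.97e-27 ft².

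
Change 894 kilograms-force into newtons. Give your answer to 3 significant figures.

1 kilogram-force = 9.80665 N.
Thus 894 × 9.80665 ≈ 8770 N.

8770 N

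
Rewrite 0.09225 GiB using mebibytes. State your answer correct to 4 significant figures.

1 GiB = 1024.00 MiB.
0.09225 × 1024.00 ≈ 94.46 MiB.

94.46 mebibytes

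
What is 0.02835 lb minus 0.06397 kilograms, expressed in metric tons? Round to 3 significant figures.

0.02835 lb = 1.28593 × 10^-5 t and 0.06397 kg = 6.39700 × 10^-5 t.
1.28593 × 10^-5 − 6.39700 × 10^-5 ≈ -5.11 × 10^-5 t.

-5.11 × 10^-5 t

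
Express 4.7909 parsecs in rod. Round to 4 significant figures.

2.939e+16 rods

1 pc = 6.13552e+15 rod.
Then 4.7909 × 6.13552e+15 ≈ 2.939e+16 rod.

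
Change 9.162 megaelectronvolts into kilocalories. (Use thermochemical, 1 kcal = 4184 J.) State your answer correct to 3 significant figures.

3.51 × 10^-16 kilocalories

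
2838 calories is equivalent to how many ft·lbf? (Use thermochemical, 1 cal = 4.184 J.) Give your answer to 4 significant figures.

1 cal = 3.08596 foot-pounds.
2838 × 3.08596 ≈ 8758 ft·lbf.

8758 foot-pounds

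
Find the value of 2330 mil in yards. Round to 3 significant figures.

1 mil = 2.77778 × 10^-5 yd.
Thus 2330 × 2.77778 × 10^-5 ≈ 0.0647 yd.

0.0647 yd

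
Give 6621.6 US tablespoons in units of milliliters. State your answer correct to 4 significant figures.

97910 milliliters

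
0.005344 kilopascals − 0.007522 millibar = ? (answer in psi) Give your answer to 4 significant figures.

0.005344 kPa = 0.000775082 psi and 0.007522 mbar = 0.000109097 psi.
0.000775082 − 0.000109097 ≈ 0.0006660 psi.

0.0006660 psi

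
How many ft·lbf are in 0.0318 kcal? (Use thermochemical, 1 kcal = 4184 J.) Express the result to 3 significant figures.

1 kcal = 3085.96 ft·lbf.
0.0318 × 3085.96 ≈ 98.1 ft·lbf.

98.1 ft·lbf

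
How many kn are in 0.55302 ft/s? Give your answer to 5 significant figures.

1 foot per second = 0.592484 kn.
So 0.55302 × 0.592484 ≈ 0.32766 kn.

0.32766 kn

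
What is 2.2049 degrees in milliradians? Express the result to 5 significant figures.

1 ° = 17.4533 mrad.
Thus 2.2049 × 17.4533 ≈ 38.483 mrad.

38.483 milliradians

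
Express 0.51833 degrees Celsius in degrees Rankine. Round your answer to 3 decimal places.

492.603 degrees Rankine

°R = (°C + 273.15) × 9/5.
Applying the formula gives 492.603 °R.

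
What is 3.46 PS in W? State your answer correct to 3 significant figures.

2540 watts

1 PS = 735.499 W.
Then 3.46 × 735.499 ≈ 2540 W.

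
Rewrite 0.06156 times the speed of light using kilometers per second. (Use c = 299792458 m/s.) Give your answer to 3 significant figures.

1 speed of light = 299792 km/s.
Thus 0.06156 × 299792 ≈ 18500 km/s.

18500 km/s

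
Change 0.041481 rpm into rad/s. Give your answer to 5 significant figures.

1 revolution per minute = 0.104720 radians per second.
Thus 0.041481 × 0.104720 ≈ 0.0043439 rad/s.

0.0043439 rad/s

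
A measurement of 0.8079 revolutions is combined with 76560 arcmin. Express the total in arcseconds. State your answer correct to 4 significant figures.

0.8079 rev = 1.04704 × 10^6 arcsec and 76560 arcmin = 4.59360 × 10^6 arcsec.
1.04704 × 10^6 + 4.59360 × 10^6 ≈ 5.641 × 10^6 arcsec.

5.641 × 10^6 arcsec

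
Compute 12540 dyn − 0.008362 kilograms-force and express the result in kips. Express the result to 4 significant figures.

9.756e-6 kips

12540 dyn = 2.81910e-5 kip and 0.008362 kgf = 1.84351e-5 kip.
2.81910e-5 − 1.84351e-5 ≈ 9.756e-6 kip.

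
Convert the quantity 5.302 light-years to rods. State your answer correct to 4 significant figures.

9.974 × 10^15 rod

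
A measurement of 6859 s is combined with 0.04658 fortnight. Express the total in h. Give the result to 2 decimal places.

6859 s = 1.90528 h and 0.04658 fortnight = 15.6509 h.
1.90528 + 15.6509 ≈ 17.56 h.

17.56 hours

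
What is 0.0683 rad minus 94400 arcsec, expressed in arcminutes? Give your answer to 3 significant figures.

0.0683 rad = 234.798 arcmin and 94400 arcsec = 1573.33 arcmin.
234.798 − 1573.33 ≈ -1340 arcmin.

-1340 arcmin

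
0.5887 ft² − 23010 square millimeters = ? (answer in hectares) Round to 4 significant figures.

3.168 × 10^-6 ha

0.5887 ft² = 5.46920 × 10^-6 ha and 23010 mm² = 2.30100 × 10^-6 ha.
5.46920 × 10^-6 − 2.30100 × 10^-6 ≈ 3.168 × 10^-6 ha.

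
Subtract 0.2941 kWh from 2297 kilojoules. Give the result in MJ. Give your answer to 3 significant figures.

1.24 MJ

2297 kJ = 2.29700 MJ and 0.2941 kWh = 1.05876 MJ.
2.29700 − 1.05876 ≈ 1.24 MJ.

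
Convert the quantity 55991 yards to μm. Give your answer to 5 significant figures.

5.1198e+10 μm

1 yd = 914400 micrometers.
So 55991 × 914400 ≈ 5.1198e+10 μm.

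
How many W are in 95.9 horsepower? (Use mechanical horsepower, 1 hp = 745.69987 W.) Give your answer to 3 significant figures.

71500 W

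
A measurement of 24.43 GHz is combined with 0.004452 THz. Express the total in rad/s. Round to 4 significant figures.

1.815e+11 rad/s

24.43 GHz = 1.53498e+11 rad/s and 0.004452 THz = 2.79727e+10 rad/s.
1.53498e+11 + 2.79727e+10 ≈ 1.815e+11 rad/s.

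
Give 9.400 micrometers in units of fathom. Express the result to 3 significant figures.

1 micrometer = 5.46807 × 10^-7 fathom.
Then 9.400 × 5.46807 × 10^-7 ≈ 5.14 × 10^-6 fathom.

5.14 × 10^-6 fathom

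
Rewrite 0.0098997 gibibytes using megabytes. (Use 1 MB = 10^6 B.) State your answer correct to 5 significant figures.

1 GiB = 1073.74 MB.
Then 0.0098997 × 1073.74 ≈ 10.630 MB.

10.630 MB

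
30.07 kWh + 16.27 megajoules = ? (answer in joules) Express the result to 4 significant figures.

1.245 × 10^8 J

30.07 kWh = 1.08252 × 10^8 J and 16.27 MJ = 1.62700 × 10^7 J.
1.08252 × 10^8 + 1.62700 × 10^7 ≈ 1.245 × 10^8 J.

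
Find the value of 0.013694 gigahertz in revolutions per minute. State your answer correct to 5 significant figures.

1 gigahertz = 6.00000e+10 rpm.
Then 0.013694 × 6.00000e+10 ≈ 8.2164e+8 rpm.

8.2164e+8 rpm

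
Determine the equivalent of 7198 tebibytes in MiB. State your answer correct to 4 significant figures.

7.548e+9 MiB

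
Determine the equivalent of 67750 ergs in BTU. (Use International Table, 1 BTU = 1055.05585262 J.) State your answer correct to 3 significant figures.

6.42 × 10^-6 BTU

1 erg = 9.47817 × 10^-11 BTU.
Then 67750 × 9.47817 × 10^-11 ≈ 6.42 × 10^-6 BTU.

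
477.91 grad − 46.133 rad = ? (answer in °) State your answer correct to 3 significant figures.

-2210 degrees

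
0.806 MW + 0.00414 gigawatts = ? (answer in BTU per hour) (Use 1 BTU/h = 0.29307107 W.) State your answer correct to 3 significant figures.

0.806 MW = 2.75019e+6 BTU/h and 0.00414 GW = 1.41263e+7 BTU/h.
2.75019e+6 + 1.41263e+7 ≈ 1.69e+7 BTU/h.

1.69e+7 BTU/h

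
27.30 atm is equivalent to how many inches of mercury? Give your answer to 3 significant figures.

817 inHg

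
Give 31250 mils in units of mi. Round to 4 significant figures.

0.0004932 miles

1 mil = 1.57828 × 10^-8 miles.
Thus 31250 × 1.57828 × 10^-8 ≈ 0.0004932 mi.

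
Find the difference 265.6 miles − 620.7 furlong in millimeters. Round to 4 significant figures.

3.026 × 10^8 mm

265.6 mi = 4.27442 × 10^8 mm and 620.7 furlong = 1.24865 × 10^8 mm.
4.27442 × 10^8 − 1.24865 × 10^8 ≈ 3.026 × 10^8 mm.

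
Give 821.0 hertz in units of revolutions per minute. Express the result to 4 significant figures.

49260 rpm

1 Hz = 60.0000 revolutions per minute.
821.0 × 60.0000 ≈ 49260 rpm.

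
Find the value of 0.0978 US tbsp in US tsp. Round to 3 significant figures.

0.293 US tsp

1 US tbsp = 3.00000 US tsp.
Then 0.0978 × 3.00000 ≈ 0.293 US tsp.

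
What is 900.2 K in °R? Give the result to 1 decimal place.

°R = K × 9/5.
Applying the formula gives 1620.4 °R.

1620.4 °R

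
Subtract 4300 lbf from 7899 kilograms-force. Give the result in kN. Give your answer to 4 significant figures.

7899 kgf = 77.4627 kN and 4300 lbf = 19.1274 kN.
77.4627 − 19.1274 ≈ 58.34 kN.

58.34 kN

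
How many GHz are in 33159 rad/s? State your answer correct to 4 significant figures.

5.277 × 10^-6 GHz

1 radian per second = 1.59155 × 10^-10 GHz.
Then 33159 × 1.59155 × 10^-10 ≈ 5.277 × 10^-6 GHz.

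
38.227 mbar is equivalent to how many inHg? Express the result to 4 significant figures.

1.129 inHg

1 millibar = 0.0295300 inHg.
Then 38.227 × 0.0295300 ≈ 1.129 inHg.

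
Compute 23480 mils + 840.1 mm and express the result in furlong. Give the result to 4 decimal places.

23480 mil = 0.00296465 furlong and 840.1 mm = 0.00417611 furlong.
0.00296465 + 0.00417611 ≈ 0.0071 furlong.

0.0071 furlong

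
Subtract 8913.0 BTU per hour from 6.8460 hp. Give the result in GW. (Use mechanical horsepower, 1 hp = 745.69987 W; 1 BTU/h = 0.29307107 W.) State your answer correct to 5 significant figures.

2.4929 × 10^-6 GW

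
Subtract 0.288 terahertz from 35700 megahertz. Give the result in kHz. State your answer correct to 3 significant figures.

-2.52e+8 kHz

35700 MHz = 3.57000e+7 kHz and 0.288 THz = 2.88000e+8 kHz.
3.57000e+7 − 2.88000e+8 ≈ -2.52e+8 kHz.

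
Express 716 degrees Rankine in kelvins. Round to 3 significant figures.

°R = K × 9/5.
Applying the formula gives 398 K.

398 K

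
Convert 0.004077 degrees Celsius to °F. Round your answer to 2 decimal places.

32.01 °F

°C = (°F − 32) × 5/9.
Applying the formula gives 32.01 °F.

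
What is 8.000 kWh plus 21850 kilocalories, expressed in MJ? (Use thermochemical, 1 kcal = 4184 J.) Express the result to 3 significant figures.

120 MJ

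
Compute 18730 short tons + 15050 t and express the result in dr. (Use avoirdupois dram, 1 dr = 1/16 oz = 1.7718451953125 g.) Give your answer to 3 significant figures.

1.81e+10 dr

18730 short ton = 9.58976e+9 dr and 15050 t = 8.49397e+9 dr.
9.58976e+9 + 8.49397e+9 ≈ 1.81e+10 dr.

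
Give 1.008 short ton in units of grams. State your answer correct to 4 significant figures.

914400 g

1 short ton = 907185 g.
Then 1.008 × 907185 ≈ 914400 g.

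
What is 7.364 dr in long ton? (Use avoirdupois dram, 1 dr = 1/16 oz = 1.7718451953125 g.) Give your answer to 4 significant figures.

1.284e-5 long ton

1 dram = 1.74386e-6 long ton.
So 7.364 × 1.74386e-6 ≈ 1.284e-5 long ton.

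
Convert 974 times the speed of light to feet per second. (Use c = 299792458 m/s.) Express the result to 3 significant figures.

9.58e+11 ft/s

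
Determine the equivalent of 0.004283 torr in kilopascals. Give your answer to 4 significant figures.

0.0005710 kPa

1 torr = 0.133322 kPa.
0.004283 × 0.133322 ≈ 0.0005710 kPa.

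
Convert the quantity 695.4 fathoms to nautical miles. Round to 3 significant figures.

1 fathom = 0.000987473 nmi.
So 695.4 × 0.000987473 ≈ 0.687 nmi.

0.687 nmi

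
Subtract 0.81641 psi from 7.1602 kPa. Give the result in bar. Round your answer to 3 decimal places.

7.1602 kPa = 0.0716020 bar and 0.81641 psi = 0.0562895 bar.
0.0716020 − 0.0562895 ≈ 0.015 bar.

0.015 bar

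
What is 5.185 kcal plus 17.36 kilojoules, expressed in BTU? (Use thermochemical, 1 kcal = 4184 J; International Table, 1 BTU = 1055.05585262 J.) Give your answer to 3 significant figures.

37.0 BTU

5.185 kcal = 20.5620 BTU and 17.36 kJ = 16.4541 BTU.
20.5620 + 16.4541 ≈ 37.0 BTU.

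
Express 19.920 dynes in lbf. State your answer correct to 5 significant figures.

4.4782 × 10^-5 lbf

1 dyn = 2.24809 × 10^-6 pounds-force.
So 19.920 × 2.24809 × 10^-6 ≈ 4.4782 × 10^-5 lbf.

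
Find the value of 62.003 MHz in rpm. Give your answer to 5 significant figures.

1 megahertz = 6.00000 × 10^7 rpm.
Then 62.003 × 6.00000 × 10^7 ≈ 3.7202 × 10^9 rpm.

3.7202 × 10^9 rpm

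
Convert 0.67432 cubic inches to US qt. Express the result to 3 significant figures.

0.0117 US qt

1 cubic inch = 0.0173160 US quarts.
Thus 0.67432 × 0.0173160 ≈ 0.0117 US qt.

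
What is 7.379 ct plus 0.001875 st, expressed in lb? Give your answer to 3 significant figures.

0.0295 lb

7.379 ct = 0.00325358 lb and 0.001875 st = 0.0262500 lb.
0.00325358 + 0.0262500 ≈ 0.0295 lb.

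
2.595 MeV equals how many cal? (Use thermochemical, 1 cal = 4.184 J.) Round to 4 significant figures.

9.937e-14 cal

1 MeV = 3.82929e-14 cal.
So 2.595 × 3.82929e-14 ≈ 9.937e-14 cal.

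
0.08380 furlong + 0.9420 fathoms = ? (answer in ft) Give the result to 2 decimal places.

0.08380 furlong = 55.3080 ft and 0.9420 fathom = 5.65200 ft.
55.3080 + 5.65200 ≈ 60.96 ft.

60.96 ft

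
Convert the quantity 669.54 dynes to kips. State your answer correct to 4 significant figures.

1 dyn = 2.24809e-9 kip.
Thus 669.54 × 2.24809e-9 ≈ 1.505e-6 kip.

1.505e-6 kip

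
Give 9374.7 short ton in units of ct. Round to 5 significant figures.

1 short ton = 4.53592 × 10^6 ct.
Then 9374.7 × 4.53592 × 10^6 ≈ 4.2523 × 10^10 ct.

4.2523 × 10^10 ct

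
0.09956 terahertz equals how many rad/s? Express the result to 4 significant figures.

1 terahertz = 6.28319e+12 radians per second.
0.09956 × 6.28319e+12 ≈ 6.256e+11 rad/s.

6.256e+11 radians per second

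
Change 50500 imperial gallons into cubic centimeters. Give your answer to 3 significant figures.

1 imperial gallon = 4546.09 cm³.
Then 50500 × 4546.09 ≈ 2.30e+8 cm³.

2.30e+8 cubic centimeters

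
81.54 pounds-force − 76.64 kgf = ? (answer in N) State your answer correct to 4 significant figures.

81.54 lbf = 362.708 N and 76.64 kgf = 751.582 N.
362.708 − 751.582 ≈ -388.9 N.

-388.9 newtons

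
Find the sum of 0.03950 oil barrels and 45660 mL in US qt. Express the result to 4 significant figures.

0.03950 bbl = 6.63600 US qt and 45660 mL = 48.2484 US qt.
6.63600 + 48.2484 ≈ 54.88 US qt.

54.88 US qt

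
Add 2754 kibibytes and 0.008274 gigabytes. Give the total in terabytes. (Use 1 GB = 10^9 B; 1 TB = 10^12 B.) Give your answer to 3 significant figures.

1.11e-5 TB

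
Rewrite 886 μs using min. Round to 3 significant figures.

1.48e-5 min

1 μs = 1.66667e-8 minutes.
Thus 886 × 1.66667e-8 ≈ 1.48e-5 min.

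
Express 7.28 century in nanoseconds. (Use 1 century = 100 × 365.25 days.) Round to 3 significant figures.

2.30 × 10^19 nanoseconds

1 century = 3.15576 × 10^18 ns.
Then 7.28 × 3.15576 × 10^18 ≈ 2.30 × 10^19 ns.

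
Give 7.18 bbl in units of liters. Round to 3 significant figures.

1 bbl = 158.987 liters.
Thus 7.18 × 158.987 ≈ 1140 L.

1140 liters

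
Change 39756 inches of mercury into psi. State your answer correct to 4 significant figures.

1 inHg = 0.491154 pounds per square inch.
39756 × 0.491154 ≈ 19530 psi.

19530 pounds per square inch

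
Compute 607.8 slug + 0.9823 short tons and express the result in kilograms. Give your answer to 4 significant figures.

9761 kilograms

607.8 slug = 8870.17 kg and 0.9823 short ton = 891.128 kg.
8870.17 + 891.128 ≈ 9761 kg.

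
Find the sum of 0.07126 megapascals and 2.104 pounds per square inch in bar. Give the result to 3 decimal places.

0.858 bar

0.07126 MPa = 0.712600 bar and 2.104 psi = 0.145066 bar.
0.712600 + 0.145066 ≈ 0.858 bar.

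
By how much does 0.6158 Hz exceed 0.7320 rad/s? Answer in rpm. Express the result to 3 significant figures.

30.0 rpm

0.6158 Hz = 36.9480 rpm and 0.7320 rad/s = 6.99009 rpm.
36.9480 − 6.99009 ≈ 30.0 rpm.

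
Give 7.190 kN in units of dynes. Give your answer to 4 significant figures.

1 kN = 1.00000e+8 dynes.
So 7.190 × 1.00000e+8 ≈ 7.190e+8 dyn.

7.190e+8 dyn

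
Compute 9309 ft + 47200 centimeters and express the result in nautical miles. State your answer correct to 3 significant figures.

9309 ft = 1.53206 nmi and 47200 cm = 0.254860 nmi.
1.53206 + 0.254860 ≈ 1.79 nmi.

1.79 nautical miles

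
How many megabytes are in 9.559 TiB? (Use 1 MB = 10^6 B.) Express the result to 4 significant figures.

1 tebibyte = 1.09951e+6 MB.
So 9.559 × 1.09951e+6 ≈ 1.051e+7 MB.

1.051e+7 megabytes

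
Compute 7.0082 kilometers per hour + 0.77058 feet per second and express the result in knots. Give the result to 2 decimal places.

4.24 kn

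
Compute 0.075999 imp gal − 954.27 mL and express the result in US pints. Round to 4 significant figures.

0.075999 imp gal = 0.730168 US pt and 954.27 mL = 2.01673 US pt.
0.730168 − 2.01673 ≈ -1.287 US pt.

-1.287 US pt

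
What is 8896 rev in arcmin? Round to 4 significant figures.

1.922e+8 arcmin

1 revolution = 21600.0 arcminutes.
Then 8896 × 21600.0 ≈ 1.922e+8 arcmin.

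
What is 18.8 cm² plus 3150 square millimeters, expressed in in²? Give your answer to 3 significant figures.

18.8 cm² = 2.91401 in² and 3150 mm² = 4.88251 in².
2.91401 + 4.88251 ≈ 7.80 in².

7.80 in²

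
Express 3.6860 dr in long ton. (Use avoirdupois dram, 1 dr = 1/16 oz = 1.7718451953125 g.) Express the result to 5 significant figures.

6.4279e-6 long tons

1 dr = 1.74386e-6 long ton.
3.6860 × 1.74386e-6 ≈ 6.4279e-6 long ton.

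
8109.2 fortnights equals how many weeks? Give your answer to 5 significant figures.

1 fortnight = 2.00000 wk.
8109.2 × 2.00000 ≈ 16218 wk.

16218 wk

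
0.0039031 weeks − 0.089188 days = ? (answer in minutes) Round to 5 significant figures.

-89.087 min

0.0039031 wk = 39.34325 min and 0.089188 d = 128.4307 min.
39.34325 − 128.4307 ≈ -89.087 min.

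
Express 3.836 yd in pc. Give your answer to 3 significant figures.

1.14e-16 parsecs

1 yard = 2.96337e-17 pc.
Then 3.836 × 2.96337e-17 ≈ 1.14e-16 pc.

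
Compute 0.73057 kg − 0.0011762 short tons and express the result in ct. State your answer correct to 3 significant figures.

0.73057 kg = 3652.85 ct and 0.0011762 short ton = 5335.15 ct.
3652.85 − 5335.15 ≈ -1680 ct.

-1680 ct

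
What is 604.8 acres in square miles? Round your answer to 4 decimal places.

1 acre = 0.00156250 mi².
So 604.8 × 0.00156250 ≈ 0.9450 mi².

0.9450 square miles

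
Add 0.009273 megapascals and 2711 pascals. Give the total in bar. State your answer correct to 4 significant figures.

0.1198 bar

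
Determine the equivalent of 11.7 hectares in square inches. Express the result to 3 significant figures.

1.81 × 10^8 square inches

1 ha = 1.55000 × 10^7 in².
11.7 × 1.55000 × 10^7 ≈ 1.81 × 10^8 in².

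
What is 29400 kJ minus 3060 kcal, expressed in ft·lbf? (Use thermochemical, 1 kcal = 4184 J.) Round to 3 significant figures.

29400 kJ = 2.16843e+7 ft·lbf and 3060 kcal = 9.44304e+6 ft·lbf.
2.16843e+7 − 9.44304e+6 ≈ 1.22e+7 ft·lbf.

1.22e+7 ft·lbf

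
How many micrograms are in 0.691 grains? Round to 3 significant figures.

44800 μg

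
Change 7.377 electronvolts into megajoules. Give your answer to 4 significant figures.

1 electronvolt = 1.60218e-25 MJ.
Thus 7.377 × 1.60218e-25 ≈ 1.182e-24 MJ.

1.182e-24 MJ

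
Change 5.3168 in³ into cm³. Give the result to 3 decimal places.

1 cubic inch = 16.3871 cm³.
5.3168 × 16.3871 ≈ 87.127 cm³.

87.127 cubic centimeters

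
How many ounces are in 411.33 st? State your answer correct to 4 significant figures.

92140 oz

1 st = 224.000 ounces.
So 411.33 × 224.000 ≈ 92140 oz.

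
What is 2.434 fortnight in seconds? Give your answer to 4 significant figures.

1 fortnight = 1.20960 × 10^6 seconds.
Then 2.434 × 1.20960 × 10^6 ≈ 2.944 × 10^6 s.

2.944 × 10^6 s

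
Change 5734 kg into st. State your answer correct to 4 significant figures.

1 kg = 0.157473 st.
Then 5734 × 0.157473 ≈ 903.0 st.

903.0 st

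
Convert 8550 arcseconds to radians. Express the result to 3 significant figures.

1 arcsec = 4.84814 × 10^-6 rad.
So 8550 × 4.84814 × 10^-6 ≈ 0.0415 rad.

0.0415 rad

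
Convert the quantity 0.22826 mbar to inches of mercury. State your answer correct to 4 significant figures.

0.006741 inHg

1 millibar = 0.0295300 inches of mercury.
Thus 0.22826 × 0.0295300 ≈ 0.006741 inHg.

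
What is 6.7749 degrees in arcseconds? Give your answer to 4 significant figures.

24390 arcsec

1 degree = 3600.00 arcsec.
Thus 6.7749 × 3600.00 ≈ 24390 arcsec.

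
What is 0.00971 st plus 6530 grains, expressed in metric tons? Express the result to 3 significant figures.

0.00971 st = 6.16613e-5 t and 6530 gr = 0.000423137 t.
6.16613e-5 + 0.000423137 ≈ 0.000485 t.

0.000485 t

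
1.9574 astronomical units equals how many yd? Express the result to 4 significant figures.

1 astronomical unit = 1.63602 × 10^11 yards.
Thus 1.9574 × 1.63602 × 10^11 ≈ 3.202 × 10^11 yd.

3.202 × 10^11 yards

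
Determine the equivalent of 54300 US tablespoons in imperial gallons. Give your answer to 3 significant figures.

1 US tablespoon = 0.00325263 imperial gallons.
So 54300 × 0.00325263 ≈ 177 imp gal.

177 imp gal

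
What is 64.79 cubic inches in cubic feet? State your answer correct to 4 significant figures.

0.03749 ft³

1 in³ = 0.000578704 ft³.
So 64.79 × 0.000578704 ≈ 0.03749 ft³.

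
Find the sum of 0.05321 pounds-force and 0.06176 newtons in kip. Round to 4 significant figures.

6.709e-5 kip

0.05321 lbf = 5.32100e-5 kip and 0.06176 N = 1.38842e-5 kip.
5.32100e-5 + 1.38842e-5 ≈ 6.709e-5 kip.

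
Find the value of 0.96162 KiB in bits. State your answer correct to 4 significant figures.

1 kibibyte = 8192.00 bit.
Then 0.96162 × 8192.00 ≈ 7878 bit.

7878 bit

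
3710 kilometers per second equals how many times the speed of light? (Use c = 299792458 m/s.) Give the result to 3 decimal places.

0.012 c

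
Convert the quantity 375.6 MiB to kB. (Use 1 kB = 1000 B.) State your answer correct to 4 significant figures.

393800 kB

1 mebibyte = 1048.58 kB.
So 375.6 × 1048.58 ≈ 393800 kB.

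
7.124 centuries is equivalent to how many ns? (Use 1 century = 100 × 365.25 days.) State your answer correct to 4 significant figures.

2.248 × 10^19 ns

1 century = 3.15576 × 10^18 ns.
Then 7.124 × 3.15576 × 10^18 ≈ 2.248 × 10^19 ns.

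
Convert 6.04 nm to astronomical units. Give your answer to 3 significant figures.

1 nanometer = 6.68459 × 10^-21 astronomical units.
So 6.04 × 6.68459 × 10^-21 ≈ 4.04 × 10^-20 au.

4.04 × 10^-20 au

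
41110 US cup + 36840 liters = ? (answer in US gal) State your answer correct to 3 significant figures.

41110 US cup = 2569.375 US gal and 36840 L = 9732.098 US gal.
2569.375 + 9732.098 ≈ 12300 US gal.

12300 US gallons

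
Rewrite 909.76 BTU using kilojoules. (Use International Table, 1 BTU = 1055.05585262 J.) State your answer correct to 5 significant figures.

1 British thermal unit = 1.05506 kilojoules.
Thus 909.76 × 1.05506 ≈ 959.85 kJ.

959.85 kJ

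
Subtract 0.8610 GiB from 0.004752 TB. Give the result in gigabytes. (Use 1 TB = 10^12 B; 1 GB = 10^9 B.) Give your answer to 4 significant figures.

3.828 gigabytes

0.004752 TB = 4.75200 GB and 0.8610 GiB = 0.924492 GB.
4.75200 − 0.924492 ≈ 3.828 GB.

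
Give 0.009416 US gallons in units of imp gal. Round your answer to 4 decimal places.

0.0078 imp gal

1 US gal = 0.832674 imperial gallons.
So 0.009416 × 0.832674 ≈ 0.0078 imp gal.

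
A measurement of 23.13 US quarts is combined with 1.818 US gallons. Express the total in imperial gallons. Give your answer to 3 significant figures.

23.13 US qt = 4.81494 imp gal and 1.818 US gal = 1.51380 imp gal.
4.81494 + 1.51380 ≈ 6.33 imp gal.

6.33 imp gal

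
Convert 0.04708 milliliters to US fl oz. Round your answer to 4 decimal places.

1 mL = 0.0338140 US fl oz.
0.04708 × 0.0338140 ≈ 0.0016 US fl oz.

0.0016 US fl oz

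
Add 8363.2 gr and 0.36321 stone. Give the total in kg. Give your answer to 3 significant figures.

2.85 kilograms

8363.2 gr = 0.541926 kg and 0.36321 st = 2.30649 kg.
0.541926 + 2.30649 ≈ 2.85 kg.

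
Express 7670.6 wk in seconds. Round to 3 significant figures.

4.64 × 10^9 s

1 week = 604800 seconds.
Thus 7670.6 × 604800 ≈ 4.64 × 10^9 s.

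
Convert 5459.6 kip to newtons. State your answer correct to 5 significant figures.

1 kip = 4448.22 N.
Then 5459.6 × 4448.22 ≈ 2.4286 × 10^7 N.

2.4286 × 10^7 N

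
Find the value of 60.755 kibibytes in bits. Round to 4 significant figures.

497700 bits

1 KiB = 8192.00 bit.
60.755 × 8192.00 ≈ 497700 bit.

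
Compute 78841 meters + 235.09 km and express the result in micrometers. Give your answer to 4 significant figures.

3.139 × 10^11 μm

78841 m = 7.88410 × 10^10 μm and 235.09 km = 2.35090 × 10^11 μm.
7.88410 × 10^10 + 2.35090 × 10^11 ≈ 3.139 × 10^11 μm.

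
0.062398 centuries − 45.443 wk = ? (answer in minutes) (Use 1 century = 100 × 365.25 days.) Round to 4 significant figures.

0.062398 century = 3.28189 × 10^6 min and 45.443 wk = 458065 min.
3.28189 × 10^6 − 458065 ≈ 2.824 × 10^6 min.

2.824 × 10^6 minutes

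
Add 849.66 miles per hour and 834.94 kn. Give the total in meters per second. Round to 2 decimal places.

809.36 m/s

849.66 mph = 379.832 m/s and 834.94 kn = 429.530 m/s.
379.832 + 429.530 ≈ 809.36 m/s.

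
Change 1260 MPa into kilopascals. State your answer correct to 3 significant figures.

1 megapascal = 1000.00 kilopascals.
Thus 1260 × 1000.00 ≈ 1.26e+6 kPa.

1.26e+6 kPa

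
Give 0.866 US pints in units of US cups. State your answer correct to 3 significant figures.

1 US pt = 2.00000 US cups.
Thus 0.866 × 2.00000 ≈ 1.73 US cup.

1.73 US cups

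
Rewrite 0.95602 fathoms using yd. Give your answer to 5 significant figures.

1.9120 yd

1 fathom = 2.00000 yd.
Thus 0.95602 × 2.00000 ≈ 1.9120 yd.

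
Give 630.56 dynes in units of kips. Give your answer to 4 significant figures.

1 dyn = 2.24809e-9 kips.
So 630.56 × 2.24809e-9 ≈ 1.418e-6 kip.

1.418e-6 kips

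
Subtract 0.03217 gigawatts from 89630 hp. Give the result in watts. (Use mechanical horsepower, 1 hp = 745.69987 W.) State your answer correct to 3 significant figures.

3.47e+7 watts

89630 hp = 6.68371e+7 W and 0.03217 GW = 3.21700e+7 W.
6.68371e+7 − 3.21700e+7 ≈ 3.47e+7 W.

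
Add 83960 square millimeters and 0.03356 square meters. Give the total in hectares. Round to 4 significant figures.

1.175 × 10^-5 ha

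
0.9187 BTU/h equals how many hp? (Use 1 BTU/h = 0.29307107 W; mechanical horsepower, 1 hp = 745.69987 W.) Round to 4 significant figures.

0.0003611 horsepower

1 BTU per hour = 0.000393015 hp.
Thus 0.9187 × 0.000393015 ≈ 0.0003611 hp.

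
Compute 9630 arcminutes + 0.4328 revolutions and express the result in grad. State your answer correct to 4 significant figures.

351.5 gradians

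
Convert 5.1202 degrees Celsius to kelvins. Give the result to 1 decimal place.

278.3 kelvins

K = °C + 273.15.
Applying the formula gives 278.3 K.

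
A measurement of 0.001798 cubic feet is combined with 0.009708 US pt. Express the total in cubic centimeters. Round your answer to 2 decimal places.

55.51 cm³

0.001798 ft³ = 50.9137 cm³ and 0.009708 US pt = 4.59360 cm³.
50.9137 + 4.59360 ≈ 55.51 cm³.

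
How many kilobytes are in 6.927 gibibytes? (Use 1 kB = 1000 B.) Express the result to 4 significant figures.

7.438 × 10^6 kB

1 GiB = 1.07374 × 10^6 kB.
6.927 × 1.07374 × 10^6 ≈ 7.438 × 10^6 kB.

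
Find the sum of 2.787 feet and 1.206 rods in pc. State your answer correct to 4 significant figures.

2.241 × 10^-16 pc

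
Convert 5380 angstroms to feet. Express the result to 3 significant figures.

1.77e-6 ft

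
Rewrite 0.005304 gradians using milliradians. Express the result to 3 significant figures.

1 grad = 15.7080 mrad.
So 0.005304 × 15.7080 ≈ 0.0833 mrad.

0.0833 mrad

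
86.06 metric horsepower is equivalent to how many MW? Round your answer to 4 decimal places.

1 metric horsepower = 0.000735499 megawatts.
Then 86.06 × 0.000735499 ≈ 0.0633 MW.

0.0633 megawatts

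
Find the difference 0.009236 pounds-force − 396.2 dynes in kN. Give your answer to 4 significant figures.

3.712 × 10^-5 kN

0.009236 lbf = 4.10838 × 10^-5 kN and 396.2 dyn = 3.96200 × 10^-6 kN.
4.10838 × 10^-5 − 3.96200 × 10^-6 ≈ 3.712 × 10^-5 kN.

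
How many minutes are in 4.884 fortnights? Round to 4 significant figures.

98460 min

1 fortnight = 20160.0 min.
4.884 × 20160.0 ≈ 98460 min.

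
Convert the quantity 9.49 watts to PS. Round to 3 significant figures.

1 W = 0.00135962 metric horsepower.
Then 9.49 × 0.00135962 ≈ 0.0129 PS.

0.0129 metric horsepower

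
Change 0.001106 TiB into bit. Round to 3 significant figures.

1 tebibyte = 8.79609e+12 bit.
Then 0.001106 × 8.79609e+12 ≈ 9.73e+9 bit.

9.73e+9 bits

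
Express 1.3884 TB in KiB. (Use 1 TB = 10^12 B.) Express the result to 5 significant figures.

1.3559 × 10^9 KiB

1 terabyte = 9.765625 × 10^8 KiB.
1.3884 × 9.765625 × 10^8 ≈ 1.3559 × 10^9 KiB.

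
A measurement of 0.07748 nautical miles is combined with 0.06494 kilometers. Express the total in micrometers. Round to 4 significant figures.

2.084 × 10^8 μm

0.07748 nmi = 1.43493 × 10^8 μm and 0.06494 km = 6.49400 × 10^7 μm.
1.43493 × 10^8 + 6.49400 × 10^7 ≈ 2.084 × 10^8 μm.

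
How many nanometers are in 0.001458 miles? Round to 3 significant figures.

2.35e+9 nm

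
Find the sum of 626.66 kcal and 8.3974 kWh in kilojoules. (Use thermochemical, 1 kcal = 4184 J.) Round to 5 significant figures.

32853 kJ

626.66 kcal = 2621.95 kJ and 8.3974 kWh = 30230.6 kJ.
2621.95 + 30230.6 ≈ 32853 kJ.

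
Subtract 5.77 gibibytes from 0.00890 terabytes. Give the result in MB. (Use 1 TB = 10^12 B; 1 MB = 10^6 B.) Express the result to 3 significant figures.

0.00890 TB = 8900.00 MB and 5.77 GiB = 6195.49 MB.
8900.00 − 6195.49 ≈ 2700 MB.

2700 megabytes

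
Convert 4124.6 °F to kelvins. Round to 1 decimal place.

2546.8 K

K = (°F + 459.67) × 5/9.
Applying the formula gives 2546.8 K.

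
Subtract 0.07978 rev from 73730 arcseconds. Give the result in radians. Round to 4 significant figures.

-0.1438 rad

73730 arcsec = 0.357453 rad and 0.07978 rev = 0.501273 rad.
0.357453 − 0.501273 ≈ -0.1438 rad.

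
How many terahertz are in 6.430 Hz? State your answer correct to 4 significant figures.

6.430e-12 THz

1 hertz = 1.00000e-12 terahertz.
6.430 × 1.00000e-12 ≈ 6.430e-12 THz.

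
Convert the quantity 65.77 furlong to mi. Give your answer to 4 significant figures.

8.221 mi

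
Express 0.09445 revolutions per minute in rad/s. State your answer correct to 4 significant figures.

0.009891 rad/s

1 rpm = 0.104720 radians per second.
Thus 0.09445 × 0.104720 ≈ 0.009891 rad/s.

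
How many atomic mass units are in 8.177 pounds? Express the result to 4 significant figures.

2.234 × 10^27 u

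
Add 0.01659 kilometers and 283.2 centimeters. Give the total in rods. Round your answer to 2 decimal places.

0.01659 km = 3.29874 rod and 283.2 cm = 0.563111 rod.
3.29874 + 0.563111 ≈ 3.86 rod.

3.86 rods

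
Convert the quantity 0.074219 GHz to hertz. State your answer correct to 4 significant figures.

7.422 × 10^7 Hz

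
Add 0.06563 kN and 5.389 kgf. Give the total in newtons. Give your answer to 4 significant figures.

118.5 N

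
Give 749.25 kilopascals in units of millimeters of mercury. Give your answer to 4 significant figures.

5620 millimeters of mercury

1 kilopascal = 7.50062 mmHg.
Then 749.25 × 7.50062 ≈ 5620 mmHg.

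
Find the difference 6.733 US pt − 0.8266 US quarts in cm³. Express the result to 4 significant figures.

2404 cm³

6.733 US pt = 3185.90 cm³ and 0.8266 US qt = 782.255 cm³.
3185.90 − 782.255 ≈ 2404 cm³.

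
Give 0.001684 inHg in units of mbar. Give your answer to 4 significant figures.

0.05703 mbar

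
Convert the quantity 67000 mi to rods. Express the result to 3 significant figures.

1 mi = 320.000 rod.
67000 × 320.000 ≈ 2.14 × 10^7 rod.

2.14 × 10^7 rod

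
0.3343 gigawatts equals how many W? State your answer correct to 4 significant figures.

3.343 × 10^8 W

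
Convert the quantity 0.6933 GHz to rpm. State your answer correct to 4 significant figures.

4.160 × 10^10 revolutions per minute

1 gigahertz = 6.00000 × 10^10 rpm.
So 0.6933 × 6.00000 × 10^10 ≈ 4.160 × 10^10 rpm.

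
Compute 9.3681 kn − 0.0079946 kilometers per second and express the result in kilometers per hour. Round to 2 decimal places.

9.3681 kn = 17.3497 km/h and 0.0079946 km/s = 28.7806 km/h.
17.3497 − 28.7806 ≈ -11.43 km/h.

-11.43 km/h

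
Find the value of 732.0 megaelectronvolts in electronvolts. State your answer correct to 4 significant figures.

1 megaelectronvolt = 1.00000 × 10^6 eV.
732.0 × 1.00000 × 10^6 ≈ 7.320 × 10^8 eV.

7.320 × 10^8 eV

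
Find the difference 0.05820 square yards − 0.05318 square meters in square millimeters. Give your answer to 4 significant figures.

0.05820 yd² = 48662.6 mm² and 0.05318 m² = 53180.0 mm².
48662.6 − 53180.0 ≈ -4517 mm².

-4517 mm²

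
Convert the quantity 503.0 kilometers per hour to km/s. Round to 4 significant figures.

1 km/h = 0.000277778 km/s.
503.0 × 0.000277778 ≈ 0.1397 km/s.

0.1397 kilometers per second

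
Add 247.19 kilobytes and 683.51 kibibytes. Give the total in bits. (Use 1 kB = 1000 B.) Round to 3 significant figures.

7.58 × 10^6 bit

247.19 kB = 1.97752 × 10^6 bit and 683.51 KiB = 5.59931 × 10^6 bit.
1.97752 × 10^6 + 5.59931 × 10^6 ≈ 7.58 × 10^6 bit.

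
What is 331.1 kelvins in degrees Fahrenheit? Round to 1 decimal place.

K = (°F + 459.67) × 5/9.
Applying the formula gives 136.3 °F.

136.3 degrees Fahrenheit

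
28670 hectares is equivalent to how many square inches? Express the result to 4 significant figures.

4.444 × 10^11 in²

1 hectare = 1.55000 × 10^7 in².
28670 × 1.55000 × 10^7 ≈ 4.444 × 10^11 in².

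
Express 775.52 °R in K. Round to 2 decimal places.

°R = K × 9/5.
Applying the formula gives 430.84 K.

430.84 K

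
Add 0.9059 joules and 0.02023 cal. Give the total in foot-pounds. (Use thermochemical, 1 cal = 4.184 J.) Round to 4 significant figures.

0.9059 J = 0.668158 ft·lbf and 0.02023 cal = 0.0624290 ft·lbf.
0.668158 + 0.0624290 ≈ 0.7306 ft·lbf.

0.7306 ft·lbf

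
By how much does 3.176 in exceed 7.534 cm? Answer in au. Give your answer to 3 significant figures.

3.56 × 10^-14 au

3.176 in = 5.39248 × 10^-13 au and 7.534 cm = 5.03617 × 10^-13 au.
5.39248 × 10^-13 − 5.03617 × 10^-13 ≈ 3.56 × 10^-14 au.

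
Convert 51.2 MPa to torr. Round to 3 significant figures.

1 MPa = 7500.62 torr.
Thus 51.2 × 7500.62 ≈ 384000 torr.

384000 torr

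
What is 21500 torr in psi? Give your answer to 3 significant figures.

1 torr = 0.0193368 psi.
Thus 21500 × 0.0193368 ≈ 416 psi.

416 psi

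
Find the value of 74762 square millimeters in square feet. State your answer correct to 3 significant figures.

1 square millimeter = 1.07639e-5 square feet.
Then 74762 × 1.07639e-5 ≈ 0.805 ft².

0.805 ft²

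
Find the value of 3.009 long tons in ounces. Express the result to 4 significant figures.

107800 oz

1 long ton = 35840.0 ounces.
Then 3.009 × 35840.0 ≈ 107800 oz.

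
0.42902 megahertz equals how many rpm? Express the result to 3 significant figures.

1 megahertz = 6.00000 × 10^7 rpm.
So 0.42902 × 6.00000 × 10^7 ≈ 2.57 × 10^7 rpm.

2.57 × 10^7 rpm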